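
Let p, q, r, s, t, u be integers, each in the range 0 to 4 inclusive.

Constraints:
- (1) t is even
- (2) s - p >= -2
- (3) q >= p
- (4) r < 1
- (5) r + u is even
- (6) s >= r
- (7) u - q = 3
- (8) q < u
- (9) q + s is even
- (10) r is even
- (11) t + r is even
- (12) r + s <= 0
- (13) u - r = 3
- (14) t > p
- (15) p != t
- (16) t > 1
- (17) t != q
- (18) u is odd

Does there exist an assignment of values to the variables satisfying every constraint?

Constraint 10 makes r even and constraint 18 makes u odd, so r + u must be odd. Constraint 5 says r + u is even — contradiction.

Unsatisfiable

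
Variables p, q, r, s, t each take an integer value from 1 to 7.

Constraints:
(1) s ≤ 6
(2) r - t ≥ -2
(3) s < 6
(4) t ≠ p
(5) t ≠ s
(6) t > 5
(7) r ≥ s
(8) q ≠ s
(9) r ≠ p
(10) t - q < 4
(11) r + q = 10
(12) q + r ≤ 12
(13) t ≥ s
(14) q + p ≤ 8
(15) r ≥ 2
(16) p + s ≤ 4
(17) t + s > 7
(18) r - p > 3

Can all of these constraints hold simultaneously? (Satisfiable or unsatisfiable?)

Satisfiable

The assignment p = 1, q = 4, r = 6, s = 1, t = 7 works:
  constraint 2 holds since r - t = -1.
  constraint 10 holds since t - q = 3.
The rest check out directly.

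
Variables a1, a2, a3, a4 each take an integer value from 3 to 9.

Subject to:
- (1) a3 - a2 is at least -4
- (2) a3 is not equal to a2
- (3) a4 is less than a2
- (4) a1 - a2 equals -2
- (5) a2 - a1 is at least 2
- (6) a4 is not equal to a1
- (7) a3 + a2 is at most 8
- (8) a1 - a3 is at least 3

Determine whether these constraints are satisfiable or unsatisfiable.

Unsatisfiable

Constraints 1, 5, and 8 give a3 − a2 ≥ -4, a2 − a1 ≥ 2, a1 − a3 ≥ 3.
Adding all 3 inequalities: the left sides telescope to 0, and the right sides sum to (-4) + 2 + 3 = 1. So 0 ≥ 1, which is false.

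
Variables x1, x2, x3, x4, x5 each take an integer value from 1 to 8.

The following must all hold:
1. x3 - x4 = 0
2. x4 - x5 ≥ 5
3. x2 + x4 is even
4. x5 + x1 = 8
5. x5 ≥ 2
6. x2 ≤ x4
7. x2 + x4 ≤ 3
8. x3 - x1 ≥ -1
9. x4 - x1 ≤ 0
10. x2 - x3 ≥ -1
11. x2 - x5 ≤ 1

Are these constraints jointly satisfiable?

Constraints 2, 8, 9, 10, and 11 give x4 − x5 ≥ 5, x5 − x2 ≥ -1, x2 − x3 ≥ -1, x3 − x1 ≥ -1, x1 − x4 ≥ 0.
Adding all 5 inequalities: the left sides telescope to 0, and the right sides sum to 5 + (-1) + (-1) + (-1) + 0 = 2. So 0 ≥ 2, which is false.

Unsatisfiable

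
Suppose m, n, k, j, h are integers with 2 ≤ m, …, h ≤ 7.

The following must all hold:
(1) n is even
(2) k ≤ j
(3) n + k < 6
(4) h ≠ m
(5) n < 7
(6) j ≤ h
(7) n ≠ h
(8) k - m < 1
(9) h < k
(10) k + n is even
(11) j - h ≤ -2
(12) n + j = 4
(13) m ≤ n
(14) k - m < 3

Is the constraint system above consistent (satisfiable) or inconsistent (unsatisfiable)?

Unsatisfiable

Constraints 2, 6, and 9 give k ≤ j, j ≤ h, h < k. Chaining: k ≤ j ≤ h < k, which forces k < k — impossible.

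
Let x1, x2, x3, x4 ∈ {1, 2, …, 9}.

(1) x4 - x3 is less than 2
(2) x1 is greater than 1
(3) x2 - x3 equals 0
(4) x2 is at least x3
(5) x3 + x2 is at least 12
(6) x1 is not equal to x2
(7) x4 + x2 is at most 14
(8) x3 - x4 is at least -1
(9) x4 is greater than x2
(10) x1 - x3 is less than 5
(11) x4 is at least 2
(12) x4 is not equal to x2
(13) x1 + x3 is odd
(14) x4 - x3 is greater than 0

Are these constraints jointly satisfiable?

Satisfiable

Setting (x1, x2, x3, x4) = (9, 6, 6, 7) satisfies everything: constraint 1: x4 - x3 = 1; constraint 3: x2 - x3 = 0; constraint 5: x3 + x2 = 12, and the others follow.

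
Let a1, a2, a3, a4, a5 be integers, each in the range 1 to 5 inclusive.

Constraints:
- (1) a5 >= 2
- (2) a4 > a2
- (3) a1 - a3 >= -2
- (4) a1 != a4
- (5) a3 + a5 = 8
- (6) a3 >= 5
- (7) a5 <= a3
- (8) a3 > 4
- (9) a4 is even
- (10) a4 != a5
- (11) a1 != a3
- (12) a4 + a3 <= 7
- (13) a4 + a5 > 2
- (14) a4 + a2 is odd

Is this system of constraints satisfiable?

Setting (a1, a2, a3, a4, a5) = (3, 1, 5, 2, 3) satisfies everything: constraint 3: a1 - a3 = -2; constraint 5: a3 + a5 = 8, and the others follow.

Satisfiable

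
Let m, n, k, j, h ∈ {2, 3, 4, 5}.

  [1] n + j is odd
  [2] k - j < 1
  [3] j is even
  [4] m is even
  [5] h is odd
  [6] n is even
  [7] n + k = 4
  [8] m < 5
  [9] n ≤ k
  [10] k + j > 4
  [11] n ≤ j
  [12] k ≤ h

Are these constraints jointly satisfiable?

Constraint 6 makes n even and constraint 3 makes j even, so n + j must be even. Constraint 1 says n + j is odd — contradiction.

Unsatisfiable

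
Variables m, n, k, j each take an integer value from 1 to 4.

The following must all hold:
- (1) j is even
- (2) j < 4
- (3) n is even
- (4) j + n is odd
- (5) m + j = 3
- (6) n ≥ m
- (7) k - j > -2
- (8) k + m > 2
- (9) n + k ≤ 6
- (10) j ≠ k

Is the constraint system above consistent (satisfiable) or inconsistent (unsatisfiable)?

Unsatisfiable

Constraint 1 makes j even and constraint 3 makes n even, so j + n must be even. Constraint 4 says j + n is odd — contradiction.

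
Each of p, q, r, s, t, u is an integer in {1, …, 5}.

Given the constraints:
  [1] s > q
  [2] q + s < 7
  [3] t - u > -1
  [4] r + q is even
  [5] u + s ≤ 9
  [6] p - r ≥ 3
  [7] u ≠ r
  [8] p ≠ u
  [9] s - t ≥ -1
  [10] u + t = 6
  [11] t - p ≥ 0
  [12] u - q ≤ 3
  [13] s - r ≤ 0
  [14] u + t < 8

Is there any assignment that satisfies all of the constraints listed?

Constraints 6, 9, 11, and 13 give r − s ≥ 0, s − t ≥ -1, t − p ≥ 0, p − r ≥ 3.
Adding all 4 inequalities: the left sides telescope to 0, and the right sides sum to 0 + (-1) + 0 + 3 = 2. So 0 ≥ 2, which is false.

Unsatisfiable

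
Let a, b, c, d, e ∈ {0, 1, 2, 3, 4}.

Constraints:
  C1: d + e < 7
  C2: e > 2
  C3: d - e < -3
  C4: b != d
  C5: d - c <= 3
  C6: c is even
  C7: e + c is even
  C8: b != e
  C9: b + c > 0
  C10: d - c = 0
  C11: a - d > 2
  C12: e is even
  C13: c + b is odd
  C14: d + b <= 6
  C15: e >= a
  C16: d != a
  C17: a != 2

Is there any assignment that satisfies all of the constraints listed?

Satisfiable

Take a = 3, b = 3, c = 0, d = 0, e = 4. Then constraint 1: d + e = 4; constraint 3: d - e = -4, and every other listed constraint is also met.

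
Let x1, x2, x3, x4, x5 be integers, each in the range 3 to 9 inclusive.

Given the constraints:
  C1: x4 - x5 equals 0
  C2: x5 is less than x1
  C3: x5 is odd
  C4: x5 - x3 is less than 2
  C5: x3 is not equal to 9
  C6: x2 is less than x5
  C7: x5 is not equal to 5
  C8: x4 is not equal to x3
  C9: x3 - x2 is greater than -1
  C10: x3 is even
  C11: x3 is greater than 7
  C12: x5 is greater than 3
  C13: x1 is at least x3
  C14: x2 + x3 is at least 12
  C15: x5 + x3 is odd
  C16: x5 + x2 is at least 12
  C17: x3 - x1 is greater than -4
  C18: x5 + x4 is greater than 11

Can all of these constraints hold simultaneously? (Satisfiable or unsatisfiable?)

Satisfiable

The assignment x1 = 9, x2 = 6, x3 = 8, x4 = 7, x5 = 7 works:
  constraint 1 holds since x4 - x5 = 0.
  constraint 4 holds since x5 - x3 = -1.
The rest check out directly.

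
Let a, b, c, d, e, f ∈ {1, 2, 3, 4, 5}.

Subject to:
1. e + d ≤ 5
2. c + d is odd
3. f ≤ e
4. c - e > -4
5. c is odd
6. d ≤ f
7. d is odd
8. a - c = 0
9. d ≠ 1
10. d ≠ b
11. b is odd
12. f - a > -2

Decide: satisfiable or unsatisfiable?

Constraint 5 makes c odd and constraint 7 makes d odd, so c + d must be even. Constraint 2 says c + d is odd — contradiction.

Unsatisfiable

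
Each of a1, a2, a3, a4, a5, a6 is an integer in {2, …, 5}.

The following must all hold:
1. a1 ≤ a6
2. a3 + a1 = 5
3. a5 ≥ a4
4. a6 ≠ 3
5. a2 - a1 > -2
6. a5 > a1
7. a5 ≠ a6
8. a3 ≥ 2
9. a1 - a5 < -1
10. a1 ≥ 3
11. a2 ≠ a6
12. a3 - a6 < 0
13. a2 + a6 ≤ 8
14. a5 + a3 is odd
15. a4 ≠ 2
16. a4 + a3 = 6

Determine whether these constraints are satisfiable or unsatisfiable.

Satisfiable

Try a1 = 3, a2 = 2, a3 = 2, a4 = 4, a5 = 5, a6 = 4.
Check constraint 2: a3 + a1 = 5; constraint 5: a2 - a1 = -1. The remaining constraints are straightforward to verify.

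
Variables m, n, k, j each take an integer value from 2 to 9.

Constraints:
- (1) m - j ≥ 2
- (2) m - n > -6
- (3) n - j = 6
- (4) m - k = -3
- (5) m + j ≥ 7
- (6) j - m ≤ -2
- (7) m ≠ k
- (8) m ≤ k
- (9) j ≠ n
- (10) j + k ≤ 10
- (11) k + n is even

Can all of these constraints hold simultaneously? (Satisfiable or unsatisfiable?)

Satisfiable

Setting (m, n, k, j) = (5, 8, 8, 2) satisfies everything: constraint 1: m - j = 3; constraint 2: m - n = -3, and the others follow.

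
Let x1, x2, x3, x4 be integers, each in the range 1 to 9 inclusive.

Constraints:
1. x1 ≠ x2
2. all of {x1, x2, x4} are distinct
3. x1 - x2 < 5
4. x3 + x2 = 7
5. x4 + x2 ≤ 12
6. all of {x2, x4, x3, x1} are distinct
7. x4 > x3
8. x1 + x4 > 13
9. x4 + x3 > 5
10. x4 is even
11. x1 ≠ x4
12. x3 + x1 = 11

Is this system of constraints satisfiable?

Take x1 = 9, x2 = 5, x3 = 2, x4 = 6. Then constraint 3: x1 - x2 = 4; constraint 4: x3 + x2 = 7; constraint 5: x4 + x2 = 11, and every other listed constraint is also met.

Satisfiable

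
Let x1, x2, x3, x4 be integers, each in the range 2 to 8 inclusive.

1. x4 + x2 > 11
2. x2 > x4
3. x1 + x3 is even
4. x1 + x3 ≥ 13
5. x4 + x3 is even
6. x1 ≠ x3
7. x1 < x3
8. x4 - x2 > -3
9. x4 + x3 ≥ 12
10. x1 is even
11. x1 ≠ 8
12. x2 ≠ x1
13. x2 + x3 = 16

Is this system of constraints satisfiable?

Satisfiable

Setting (x1, x2, x3, x4) = (6, 8, 8, 6) satisfies everything: constraint 1: x4 + x2 = 14; constraint 4: x1 + x3 = 14, and the others follow.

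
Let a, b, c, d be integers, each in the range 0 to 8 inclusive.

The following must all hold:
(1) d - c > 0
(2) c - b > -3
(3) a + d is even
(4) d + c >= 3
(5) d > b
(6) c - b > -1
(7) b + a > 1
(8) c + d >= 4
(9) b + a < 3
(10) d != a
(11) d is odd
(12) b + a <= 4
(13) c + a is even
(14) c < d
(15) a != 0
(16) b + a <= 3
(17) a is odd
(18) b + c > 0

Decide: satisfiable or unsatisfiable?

Satisfiable

Try a = 1, b = 1, c = 1, d = 3.
Check constraint 1: d - c = 2; constraint 2: c - b = 0. The remaining constraints are straightforward to verify.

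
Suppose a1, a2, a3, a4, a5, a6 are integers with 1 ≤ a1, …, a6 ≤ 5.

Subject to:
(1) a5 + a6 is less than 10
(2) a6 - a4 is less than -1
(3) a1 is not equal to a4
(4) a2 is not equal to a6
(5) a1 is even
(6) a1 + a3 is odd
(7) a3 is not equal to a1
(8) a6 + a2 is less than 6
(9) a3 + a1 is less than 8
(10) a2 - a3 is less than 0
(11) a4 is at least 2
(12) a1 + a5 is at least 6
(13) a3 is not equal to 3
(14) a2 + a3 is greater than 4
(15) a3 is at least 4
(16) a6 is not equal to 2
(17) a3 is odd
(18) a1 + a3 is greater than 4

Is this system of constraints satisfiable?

Satisfiable

Take a1 = 2, a2 = 2, a3 = 5, a4 = 5, a5 = 5, a6 = 3. Then constraint 1: a5 + a6 = 8; constraint 2: a6 - a4 = -2; constraint 8: a6 + a2 = 5, and every other listed constraint is also met.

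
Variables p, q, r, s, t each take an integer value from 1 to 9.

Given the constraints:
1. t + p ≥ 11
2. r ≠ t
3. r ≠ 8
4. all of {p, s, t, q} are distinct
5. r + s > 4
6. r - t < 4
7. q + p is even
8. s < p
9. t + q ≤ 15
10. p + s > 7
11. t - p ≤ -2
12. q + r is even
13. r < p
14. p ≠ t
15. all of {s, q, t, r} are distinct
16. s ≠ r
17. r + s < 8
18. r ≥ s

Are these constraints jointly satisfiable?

Satisfiable

The assignment p = 7, q = 9, r = 5, s = 1, t = 4 works:
  constraint 1 holds since t + p = 11.
  constraint 5 holds since r + s = 6.
The rest check out directly.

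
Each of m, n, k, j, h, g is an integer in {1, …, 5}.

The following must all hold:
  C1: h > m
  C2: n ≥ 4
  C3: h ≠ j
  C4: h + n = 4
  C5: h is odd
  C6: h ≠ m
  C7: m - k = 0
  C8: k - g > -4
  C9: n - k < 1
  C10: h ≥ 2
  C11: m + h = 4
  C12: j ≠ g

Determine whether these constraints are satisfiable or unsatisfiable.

Unsatisfiable

From constraint 10: h ≥ 2. From constraint 2: n ≥ 4. Hence h + n ≥ 6. But constraint 4 requires h + n = 4, and 4 < 6. Contradiction.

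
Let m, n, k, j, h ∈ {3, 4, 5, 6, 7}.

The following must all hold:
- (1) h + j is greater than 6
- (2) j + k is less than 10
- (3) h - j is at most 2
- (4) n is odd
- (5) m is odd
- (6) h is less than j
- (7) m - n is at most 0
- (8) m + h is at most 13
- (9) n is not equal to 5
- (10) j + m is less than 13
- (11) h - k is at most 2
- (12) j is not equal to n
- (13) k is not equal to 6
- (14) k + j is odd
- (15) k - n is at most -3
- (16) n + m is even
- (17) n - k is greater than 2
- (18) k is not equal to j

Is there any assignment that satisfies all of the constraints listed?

Satisfiable

Setting (m, n, k, j, h) = (7, 7, 3, 4, 3) satisfies everything: constraint 1: h + j = 7; constraint 2: j + k = 7, and the others follow.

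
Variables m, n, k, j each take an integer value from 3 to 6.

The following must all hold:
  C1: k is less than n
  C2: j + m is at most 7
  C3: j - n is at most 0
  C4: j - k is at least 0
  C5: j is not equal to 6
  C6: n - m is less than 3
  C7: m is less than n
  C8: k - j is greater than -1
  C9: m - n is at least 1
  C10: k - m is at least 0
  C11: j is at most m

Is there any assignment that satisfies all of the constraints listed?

Constraints 3, 4, 9, and 10 give j − k ≥ 0, k − m ≥ 0, m − n ≥ 1, n − j ≥ 0.
Adding all 4 inequalities: the left sides telescope to 0, and the right sides sum to 0 + 0 + 1 + 0 = 1. So 0 ≥ 1, which is false.

Unsatisfiable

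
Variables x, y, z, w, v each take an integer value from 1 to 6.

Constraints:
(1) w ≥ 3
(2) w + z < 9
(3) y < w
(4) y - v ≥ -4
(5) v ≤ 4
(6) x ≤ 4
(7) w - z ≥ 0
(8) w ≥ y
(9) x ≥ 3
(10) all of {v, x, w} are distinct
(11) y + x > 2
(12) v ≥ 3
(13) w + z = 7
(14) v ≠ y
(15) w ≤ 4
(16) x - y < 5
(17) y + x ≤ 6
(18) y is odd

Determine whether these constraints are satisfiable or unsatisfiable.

Unsatisfiable

Constraints 1, 5, 6, 9, 12, and 15 confine each of v, x, w to the 2 values {3, 4}.
Constraint 10 requires all 3 of them to be distinct, but only 2 values are available — impossible by the pigeonhole principle.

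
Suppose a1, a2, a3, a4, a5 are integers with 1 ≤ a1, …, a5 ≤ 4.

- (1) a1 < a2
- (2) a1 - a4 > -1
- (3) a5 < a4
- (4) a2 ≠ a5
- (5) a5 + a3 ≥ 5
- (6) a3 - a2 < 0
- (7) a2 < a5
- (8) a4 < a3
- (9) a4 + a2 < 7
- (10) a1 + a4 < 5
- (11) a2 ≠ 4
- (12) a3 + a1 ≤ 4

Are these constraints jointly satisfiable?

Unsatisfiable

Constraints 3, 6, 7, and 8 give a5 < a4, a4 < a3, a3 < a2, a2 < a5. Chaining: a5 < a4 < a3 < a2 < a5, which forces a5 < a5 — impossible.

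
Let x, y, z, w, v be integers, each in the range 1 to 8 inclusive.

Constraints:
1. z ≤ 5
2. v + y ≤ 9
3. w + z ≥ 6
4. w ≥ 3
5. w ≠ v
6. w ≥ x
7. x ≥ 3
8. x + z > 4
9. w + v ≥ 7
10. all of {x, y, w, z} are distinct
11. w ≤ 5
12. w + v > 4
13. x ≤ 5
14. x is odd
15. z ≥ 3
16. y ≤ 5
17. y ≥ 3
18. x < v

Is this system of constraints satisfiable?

Unsatisfiable

Constraints 1, 4, 7, 11, 13, 15, 16, and 17 confine each of x, y, w, z to the 3 values {3, …, 5}.
Constraint 10 requires all 4 of them to be distinct, but only 3 values are available — impossible by the pigeonhole principle.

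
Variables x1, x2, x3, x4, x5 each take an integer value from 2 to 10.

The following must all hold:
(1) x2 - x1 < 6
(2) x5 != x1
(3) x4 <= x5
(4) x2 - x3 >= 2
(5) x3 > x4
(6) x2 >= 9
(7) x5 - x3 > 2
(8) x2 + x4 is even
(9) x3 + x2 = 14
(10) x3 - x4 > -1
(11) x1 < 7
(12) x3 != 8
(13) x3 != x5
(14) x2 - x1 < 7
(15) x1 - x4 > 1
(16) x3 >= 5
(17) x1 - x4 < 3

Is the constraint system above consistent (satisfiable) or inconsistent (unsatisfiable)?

Satisfiable

Setting (x1, x2, x3, x4, x5) = (5, 9, 5, 3, 8) satisfies everything: constraint 1: x2 - x1 = 4; constraint 4: x2 - x3 = 4, and the others follow.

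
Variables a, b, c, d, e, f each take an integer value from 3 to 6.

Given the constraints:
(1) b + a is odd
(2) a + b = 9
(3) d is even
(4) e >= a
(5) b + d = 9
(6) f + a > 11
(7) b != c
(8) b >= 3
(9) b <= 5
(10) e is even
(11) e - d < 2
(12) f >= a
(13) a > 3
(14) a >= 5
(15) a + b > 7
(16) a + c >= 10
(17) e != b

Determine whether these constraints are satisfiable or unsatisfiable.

Satisfiable

Try a = 6, b = 3, c = 6, d = 6, e = 6, f = 6.
Check constraint 2: a + b = 9; constraint 5: b + d = 9; constraint 6: f + a = 12. The remaining constraints are straightforward to verify.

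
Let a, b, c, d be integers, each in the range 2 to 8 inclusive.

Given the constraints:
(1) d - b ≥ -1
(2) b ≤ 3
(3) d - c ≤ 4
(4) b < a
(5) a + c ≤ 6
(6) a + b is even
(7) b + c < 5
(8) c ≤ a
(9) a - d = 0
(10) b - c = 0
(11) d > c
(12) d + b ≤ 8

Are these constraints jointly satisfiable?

Satisfiable

The assignment a = 4, b = 2, c = 2, d = 4 works:
  constraint 1 holds since d - b = 2.
  constraint 3 holds since d - c = 2.
  constraint 5 holds since a + c = 6.
The rest check out directly.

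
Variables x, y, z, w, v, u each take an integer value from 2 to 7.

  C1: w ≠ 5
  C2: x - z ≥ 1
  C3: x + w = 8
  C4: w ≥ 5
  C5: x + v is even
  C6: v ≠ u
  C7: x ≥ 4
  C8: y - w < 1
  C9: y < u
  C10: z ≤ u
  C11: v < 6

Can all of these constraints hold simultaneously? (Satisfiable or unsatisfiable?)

Unsatisfiable

From constraint 7: x ≥ 4. From constraint 4: w ≥ 5. Hence x + w ≥ 9. But constraint 3 requires x + w = 8, and 8 < 9. Contradiction.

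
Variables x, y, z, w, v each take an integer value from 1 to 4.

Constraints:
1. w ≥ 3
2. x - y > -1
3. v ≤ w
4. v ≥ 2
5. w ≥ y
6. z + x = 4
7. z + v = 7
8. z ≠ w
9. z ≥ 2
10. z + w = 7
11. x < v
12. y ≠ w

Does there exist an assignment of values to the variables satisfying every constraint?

Try x = 1, y = 1, z = 3, w = 4, v = 4.
Check constraint 2: x - y = 0; constraint 6: z + x = 4. The remaining constraints are straightforward to verify.

Satisfiable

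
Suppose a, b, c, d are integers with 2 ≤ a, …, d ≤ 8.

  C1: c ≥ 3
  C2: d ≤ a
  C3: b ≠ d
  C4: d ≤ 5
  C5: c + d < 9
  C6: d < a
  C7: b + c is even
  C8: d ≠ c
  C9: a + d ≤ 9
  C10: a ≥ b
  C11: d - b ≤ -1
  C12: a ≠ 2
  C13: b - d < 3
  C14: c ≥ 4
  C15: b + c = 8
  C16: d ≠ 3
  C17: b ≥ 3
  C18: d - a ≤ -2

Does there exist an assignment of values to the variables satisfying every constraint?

Satisfiable

Setting (a, b, c, d) = (6, 4, 4, 2) satisfies everything: constraint 5: c + d = 6; constraint 9: a + d = 8; constraint 11: d - b = -2, and the others follow.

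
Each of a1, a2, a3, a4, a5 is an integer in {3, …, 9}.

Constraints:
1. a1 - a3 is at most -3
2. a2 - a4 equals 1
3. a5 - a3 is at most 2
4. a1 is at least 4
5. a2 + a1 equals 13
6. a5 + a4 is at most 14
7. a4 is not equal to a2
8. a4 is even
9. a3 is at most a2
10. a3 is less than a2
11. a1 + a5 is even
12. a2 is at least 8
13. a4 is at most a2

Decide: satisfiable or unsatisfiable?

Satisfiable

The assignment a1 = 4, a2 = 9, a3 = 7, a4 = 8, a5 = 6 works:
  constraint 1 holds since a1 - a3 = -3.
  constraint 2 holds since a2 - a4 = 1.
The rest check out directly.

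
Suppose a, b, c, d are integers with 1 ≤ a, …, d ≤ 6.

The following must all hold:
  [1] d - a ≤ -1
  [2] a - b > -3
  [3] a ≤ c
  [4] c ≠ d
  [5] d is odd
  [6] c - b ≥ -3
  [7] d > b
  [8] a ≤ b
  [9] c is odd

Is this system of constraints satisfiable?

Constraints 1, 7, and 8 give a ≤ b, b < d, d < a. Chaining: a ≤ b < d < a, which forces a < a — impossible.

Unsatisfiable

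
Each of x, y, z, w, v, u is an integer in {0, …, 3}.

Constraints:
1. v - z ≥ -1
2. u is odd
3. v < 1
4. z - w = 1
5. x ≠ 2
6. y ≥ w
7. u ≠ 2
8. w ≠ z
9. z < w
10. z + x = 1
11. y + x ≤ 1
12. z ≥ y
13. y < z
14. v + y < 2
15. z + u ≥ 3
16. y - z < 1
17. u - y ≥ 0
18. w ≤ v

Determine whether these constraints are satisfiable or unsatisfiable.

Constraints 6, 9, and 13 give w ≤ y, y < z, z < w. Chaining: w ≤ y < z < w, which forces w < w — impossible.

Unsatisfiable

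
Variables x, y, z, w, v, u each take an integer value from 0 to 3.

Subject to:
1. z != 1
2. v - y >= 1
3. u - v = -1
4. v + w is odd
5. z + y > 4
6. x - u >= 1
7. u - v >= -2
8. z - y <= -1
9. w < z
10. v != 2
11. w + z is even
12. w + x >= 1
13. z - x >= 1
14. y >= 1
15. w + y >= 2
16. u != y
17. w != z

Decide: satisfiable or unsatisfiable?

Unsatisfiable

Constraints 2, 6, 7, 8, and 13 give z − x ≥ 1, x − u ≥ 1, u − v ≥ -2, v − y ≥ 1, y − z ≥ 1.
Adding all 5 inequalities: the left sides telescope to 0, and the right sides sum to 1 + 1 + (-2) + 1 + 1 = 2. So 0 ≥ 2, which is false.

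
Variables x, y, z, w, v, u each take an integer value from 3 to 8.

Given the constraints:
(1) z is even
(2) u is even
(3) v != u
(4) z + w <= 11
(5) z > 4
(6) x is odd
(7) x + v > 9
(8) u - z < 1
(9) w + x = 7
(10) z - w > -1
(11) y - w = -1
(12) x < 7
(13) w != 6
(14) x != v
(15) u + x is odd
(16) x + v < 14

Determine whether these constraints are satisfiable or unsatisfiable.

Satisfiable

Try x = 3, y = 3, z = 6, w = 4, v = 8, u = 4.
Check constraint 4: z + w = 10; constraint 7: x + v = 11. The remaining constraints are straightforward to verify.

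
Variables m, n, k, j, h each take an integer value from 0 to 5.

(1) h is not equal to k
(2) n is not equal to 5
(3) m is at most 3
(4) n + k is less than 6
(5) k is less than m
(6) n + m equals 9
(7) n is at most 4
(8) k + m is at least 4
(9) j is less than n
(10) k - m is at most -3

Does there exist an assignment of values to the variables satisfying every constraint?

Unsatisfiable

From constraint 7: n ≤ 4. From constraint 3: m ≤ 3. Hence n + m ≤ 7. But constraint 6 requires n + m = 9, and 9 > 7. Contradiction.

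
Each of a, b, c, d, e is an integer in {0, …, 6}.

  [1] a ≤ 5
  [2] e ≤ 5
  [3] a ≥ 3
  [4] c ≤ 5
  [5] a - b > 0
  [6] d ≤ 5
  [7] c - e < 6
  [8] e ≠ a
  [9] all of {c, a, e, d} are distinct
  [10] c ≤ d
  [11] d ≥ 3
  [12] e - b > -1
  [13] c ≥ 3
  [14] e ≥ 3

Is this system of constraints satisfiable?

Unsatisfiable

Constraints 1, 2, 3, 4, 6, 11, 13, and 14 confine each of c, a, e, d to the 3 values {3, …, 5}.
Constraint 9 requires all 4 of them to be distinct, but only 3 values are available — impossible by the pigeonhole principle.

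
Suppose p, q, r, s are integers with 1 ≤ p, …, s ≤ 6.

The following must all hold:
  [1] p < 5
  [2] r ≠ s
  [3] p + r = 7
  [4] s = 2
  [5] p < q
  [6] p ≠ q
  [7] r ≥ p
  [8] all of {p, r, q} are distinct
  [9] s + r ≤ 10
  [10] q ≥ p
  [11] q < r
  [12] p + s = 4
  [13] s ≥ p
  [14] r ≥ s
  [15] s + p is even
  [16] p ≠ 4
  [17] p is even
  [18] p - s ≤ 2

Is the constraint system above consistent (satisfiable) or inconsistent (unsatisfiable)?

Try p = 2, q = 3, r = 5, s = 2.
Check constraint 3: p + r = 7; constraint 9: s + r = 7. The remaining constraints are straightforward to verify.

Satisfiable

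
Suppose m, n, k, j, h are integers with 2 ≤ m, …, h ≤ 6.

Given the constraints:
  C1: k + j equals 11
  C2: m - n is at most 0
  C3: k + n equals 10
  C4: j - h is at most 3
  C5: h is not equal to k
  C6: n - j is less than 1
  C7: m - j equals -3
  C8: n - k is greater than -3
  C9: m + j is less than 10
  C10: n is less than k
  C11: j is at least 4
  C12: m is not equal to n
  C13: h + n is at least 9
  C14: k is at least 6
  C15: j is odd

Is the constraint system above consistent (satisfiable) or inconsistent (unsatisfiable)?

Setting (m, n, k, j, h) = (2, 4, 6, 5, 5) satisfies everything: constraint 1: k + j = 11; constraint 2: m - n = -2; constraint 3: k + n = 10, and the others follow.

Satisfiable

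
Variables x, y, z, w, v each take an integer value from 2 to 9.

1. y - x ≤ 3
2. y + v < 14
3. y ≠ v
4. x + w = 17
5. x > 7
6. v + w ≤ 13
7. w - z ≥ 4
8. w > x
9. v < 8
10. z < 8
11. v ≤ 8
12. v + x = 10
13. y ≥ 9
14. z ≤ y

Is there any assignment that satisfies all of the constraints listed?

Satisfiable

Try x = 8, y = 9, z = 4, w = 9, v = 2.
Check constraint 1: y - x = 1; constraint 2: y + v = 11; constraint 4: x + w = 17. The remaining constraints are straightforward to verify.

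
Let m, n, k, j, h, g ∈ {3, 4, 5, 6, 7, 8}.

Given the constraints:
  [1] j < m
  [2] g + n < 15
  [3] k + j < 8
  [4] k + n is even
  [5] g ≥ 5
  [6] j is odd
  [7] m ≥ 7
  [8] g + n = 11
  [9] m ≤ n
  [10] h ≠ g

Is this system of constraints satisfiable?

From constraint 5: g ≥ 5. From constraints 7 and 9: n ≥ m ≥ 7. Hence g + n ≥ 12. But constraint 8 requires g + n = 11, and 11 < 12. Contradiction.

Unsatisfiable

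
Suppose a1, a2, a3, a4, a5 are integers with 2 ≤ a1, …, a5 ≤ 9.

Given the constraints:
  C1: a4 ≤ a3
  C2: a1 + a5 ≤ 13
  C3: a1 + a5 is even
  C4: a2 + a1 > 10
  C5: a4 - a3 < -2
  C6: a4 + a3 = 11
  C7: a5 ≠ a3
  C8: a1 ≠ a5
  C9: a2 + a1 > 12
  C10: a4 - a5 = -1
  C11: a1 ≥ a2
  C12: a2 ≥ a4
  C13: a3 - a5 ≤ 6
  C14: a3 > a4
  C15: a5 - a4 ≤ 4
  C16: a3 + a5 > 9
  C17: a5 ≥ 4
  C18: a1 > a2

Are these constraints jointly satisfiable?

Satisfiable

One satisfying assignment is a1 = 8, a2 = 5, a3 = 8, a4 = 3, a5 = 4.
For the less obvious constraints — constraint 2: a1 + a5 = 12; constraint 4: a2 + a1 = 13; constraint 5: a4 - a3 = -5 — and the others hold by inspection.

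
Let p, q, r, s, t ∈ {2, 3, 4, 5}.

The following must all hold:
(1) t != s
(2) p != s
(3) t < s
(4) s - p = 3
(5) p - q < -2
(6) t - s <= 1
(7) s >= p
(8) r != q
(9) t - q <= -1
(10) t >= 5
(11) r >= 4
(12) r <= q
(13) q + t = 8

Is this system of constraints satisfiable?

From constraints 11 and 12: q ≥ r ≥ 4. From constraint 10: t ≥ 5. Hence q + t ≥ 9. But constraint 13 requires q + t = 8, and 8 < 9. Contradiction.

Unsatisfiable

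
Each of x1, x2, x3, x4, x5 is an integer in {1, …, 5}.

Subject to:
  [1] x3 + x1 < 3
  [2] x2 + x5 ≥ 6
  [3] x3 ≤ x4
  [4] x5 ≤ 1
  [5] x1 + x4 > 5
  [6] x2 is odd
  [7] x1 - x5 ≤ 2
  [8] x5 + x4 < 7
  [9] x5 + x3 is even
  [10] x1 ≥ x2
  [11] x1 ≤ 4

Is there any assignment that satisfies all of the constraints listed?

From constraints 10 and 11: x2 ≤ x1 ≤ 4. From constraint 4: x5 ≤ 1. Hence x2 + x5 ≤ 5. But constraint 2 requires x2 + x5 ≥ 6, and 6 > 5. Contradiction.

Unsatisfiable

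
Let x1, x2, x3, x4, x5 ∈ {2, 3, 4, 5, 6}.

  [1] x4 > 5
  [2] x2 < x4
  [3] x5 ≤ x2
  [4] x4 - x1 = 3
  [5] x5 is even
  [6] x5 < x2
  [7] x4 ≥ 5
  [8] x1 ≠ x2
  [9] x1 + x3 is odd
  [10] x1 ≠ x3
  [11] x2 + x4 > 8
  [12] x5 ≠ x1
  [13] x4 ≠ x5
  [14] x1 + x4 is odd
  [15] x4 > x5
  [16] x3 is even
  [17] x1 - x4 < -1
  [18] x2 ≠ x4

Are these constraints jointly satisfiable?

Satisfiable

Try x1 = 3, x2 = 4, x3 = 2, x4 = 6, x5 = 2.
Check constraint 4: x4 - x1 = 3; constraint 11: x2 + x4 = 10. The remaining constraints are straightforward to verify.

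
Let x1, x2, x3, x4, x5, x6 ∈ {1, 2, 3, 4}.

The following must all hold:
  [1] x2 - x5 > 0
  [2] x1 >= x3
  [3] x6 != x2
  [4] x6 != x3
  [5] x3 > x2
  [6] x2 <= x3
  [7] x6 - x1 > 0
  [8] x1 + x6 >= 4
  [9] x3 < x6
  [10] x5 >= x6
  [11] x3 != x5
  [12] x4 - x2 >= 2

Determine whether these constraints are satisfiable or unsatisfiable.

Unsatisfiable

Constraints 1, 2, 5, 7, and 10 give x3 ≤ x1, x1 < x6, x6 ≤ x5, x5 < x2, x2 < x3. Chaining: x3 ≤ x1 < x6 ≤ x5 < x2 < x3, which forces x3 < x3 — impossible.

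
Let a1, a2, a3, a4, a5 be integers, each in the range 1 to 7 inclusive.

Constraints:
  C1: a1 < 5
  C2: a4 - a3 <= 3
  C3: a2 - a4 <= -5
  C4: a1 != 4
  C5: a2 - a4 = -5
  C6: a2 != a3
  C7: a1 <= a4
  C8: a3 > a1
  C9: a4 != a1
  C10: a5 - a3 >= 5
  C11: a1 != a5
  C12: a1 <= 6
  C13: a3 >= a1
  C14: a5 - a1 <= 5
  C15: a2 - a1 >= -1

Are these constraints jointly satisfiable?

Constraints 2, 3, 10, 14, and 15 give a2 − a1 ≥ -1, a1 − a5 ≥ -5, a5 − a3 ≥ 5, a3 − a4 ≥ -3, a4 − a2 ≥ 5.
Adding all 5 inequalities: the left sides telescope to 0, and the right sides sum to (-1) + (-5) + 5 + (-3) + 5 = 1. So 0 ≥ 1, which is false.

Unsatisfiable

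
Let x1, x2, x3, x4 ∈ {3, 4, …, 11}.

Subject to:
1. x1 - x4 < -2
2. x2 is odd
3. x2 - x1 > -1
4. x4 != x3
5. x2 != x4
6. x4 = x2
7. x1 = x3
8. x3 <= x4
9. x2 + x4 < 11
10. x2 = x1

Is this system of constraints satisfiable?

From constraints 6, 7, and 10, x4 = x2 = x1 = x3, so x4 = x3. But constraint 4 says x4 ≠ x3. Contradiction.

Unsatisfiable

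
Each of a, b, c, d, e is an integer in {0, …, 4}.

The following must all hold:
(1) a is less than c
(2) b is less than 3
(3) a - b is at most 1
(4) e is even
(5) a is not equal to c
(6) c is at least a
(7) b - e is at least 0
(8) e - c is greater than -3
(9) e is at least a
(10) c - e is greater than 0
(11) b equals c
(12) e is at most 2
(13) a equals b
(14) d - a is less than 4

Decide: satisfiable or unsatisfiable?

Unsatisfiable

From constraints 11 and 13, a = b = c, so a = c. But constraint 5 says a ≠ c. Contradiction.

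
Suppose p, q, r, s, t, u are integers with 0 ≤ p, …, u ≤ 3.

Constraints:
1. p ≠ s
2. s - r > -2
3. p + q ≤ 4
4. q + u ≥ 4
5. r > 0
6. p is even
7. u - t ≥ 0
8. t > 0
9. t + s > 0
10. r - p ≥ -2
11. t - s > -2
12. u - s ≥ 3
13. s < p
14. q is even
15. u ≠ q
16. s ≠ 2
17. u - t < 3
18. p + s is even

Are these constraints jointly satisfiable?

Satisfiable

One satisfying assignment is p = 2, q = 2, r = 1, s = 0, t = 1, u = 3.
For the less obvious constraints — constraint 2: s - r = -1; constraint 3: p + q = 4; constraint 4: q + u = 5 — and the others hold by inspection.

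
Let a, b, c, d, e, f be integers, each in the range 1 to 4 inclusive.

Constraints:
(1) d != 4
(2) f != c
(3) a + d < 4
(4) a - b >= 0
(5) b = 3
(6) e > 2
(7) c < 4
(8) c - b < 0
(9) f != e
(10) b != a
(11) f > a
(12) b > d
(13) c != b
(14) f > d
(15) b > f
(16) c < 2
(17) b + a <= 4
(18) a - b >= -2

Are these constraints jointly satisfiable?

Unsatisfiable

Constraints 4, 11, and 15 give a < f, f < b, b ≤ a. Chaining: a < f < b ≤ a, which forces a < a — impossible.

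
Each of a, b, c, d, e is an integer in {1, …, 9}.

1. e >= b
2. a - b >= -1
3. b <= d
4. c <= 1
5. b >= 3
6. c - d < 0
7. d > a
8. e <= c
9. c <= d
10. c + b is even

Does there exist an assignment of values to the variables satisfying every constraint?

From constraints 1 and 5: e ≥ b and b ≥ 3, so e ≥ 3. From constraints 4 and 8: e ≤ c and c ≤ 1, so e ≤ 1. But 1 < 3, so no value of e works.

Unsatisfiable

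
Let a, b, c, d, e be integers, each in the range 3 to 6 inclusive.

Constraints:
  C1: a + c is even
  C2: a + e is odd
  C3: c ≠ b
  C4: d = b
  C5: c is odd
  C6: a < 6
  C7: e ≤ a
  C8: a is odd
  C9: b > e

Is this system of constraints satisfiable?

Take a = 5, b = 6, c = 5, d = 6, e = 4. Then constraint 1: a + c = 10 is even; constraint 2: a + e = 9 is odd, and every other listed constraint is also met.

Satisfiable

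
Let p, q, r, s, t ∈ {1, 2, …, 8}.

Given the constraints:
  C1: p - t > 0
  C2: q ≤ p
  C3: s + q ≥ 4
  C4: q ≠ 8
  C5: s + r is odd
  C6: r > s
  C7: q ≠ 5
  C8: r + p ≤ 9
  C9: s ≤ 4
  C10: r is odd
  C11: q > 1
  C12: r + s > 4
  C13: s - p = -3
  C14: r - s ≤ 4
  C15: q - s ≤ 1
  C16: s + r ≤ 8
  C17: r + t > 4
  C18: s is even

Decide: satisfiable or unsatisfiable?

Setting (p, q, r, s, t) = (5, 3, 3, 2, 2) satisfies everything: constraint 1: p - t = 3; constraint 3: s + q = 5, and the others follow.

Satisfiable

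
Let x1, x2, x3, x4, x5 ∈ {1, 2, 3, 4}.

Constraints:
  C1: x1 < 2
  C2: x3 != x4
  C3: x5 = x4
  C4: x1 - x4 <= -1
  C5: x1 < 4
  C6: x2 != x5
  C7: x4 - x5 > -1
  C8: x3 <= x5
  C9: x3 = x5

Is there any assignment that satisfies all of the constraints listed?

Unsatisfiable

From constraints 3 and 9, x3 = x5 = x4, so x3 = x4. But constraint 2 says x3 ≠ x4. Contradiction.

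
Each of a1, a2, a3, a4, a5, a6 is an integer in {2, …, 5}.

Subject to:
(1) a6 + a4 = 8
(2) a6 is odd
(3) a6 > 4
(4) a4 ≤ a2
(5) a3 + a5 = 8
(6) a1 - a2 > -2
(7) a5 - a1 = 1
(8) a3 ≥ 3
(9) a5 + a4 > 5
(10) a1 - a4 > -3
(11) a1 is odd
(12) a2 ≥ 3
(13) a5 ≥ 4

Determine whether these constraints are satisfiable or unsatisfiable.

Satisfiable

One satisfying assignment is a1 = 3, a2 = 3, a3 = 4, a4 = 3, a5 = 4, a6 = 5.
For the less obvious constraints — constraint 1: a6 + a4 = 8; constraint 5: a3 + a5 = 8; constraint 6: a1 - a2 = 0 — and the others hold by inspection.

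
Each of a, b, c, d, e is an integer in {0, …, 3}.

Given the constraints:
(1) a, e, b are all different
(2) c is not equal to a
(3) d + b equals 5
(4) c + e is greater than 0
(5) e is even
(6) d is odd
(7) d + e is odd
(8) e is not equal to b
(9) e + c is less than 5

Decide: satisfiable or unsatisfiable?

Try a = 3, b = 2, c = 2, d = 3, e = 0.
Check constraint 3: d + b = 5; constraint 4: c + e = 2; constraint 9: e + c = 2. The remaining constraints are straightforward to verify.

Satisfiable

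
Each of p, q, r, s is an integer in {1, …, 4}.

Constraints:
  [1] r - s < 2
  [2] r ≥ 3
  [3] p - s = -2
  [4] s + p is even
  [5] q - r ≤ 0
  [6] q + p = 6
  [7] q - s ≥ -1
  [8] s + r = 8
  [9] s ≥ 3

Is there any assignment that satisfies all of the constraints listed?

Satisfiable

One satisfying assignment is p = 2, q = 4, r = 4, s = 4.
For the less obvious constraints — constraint 1: r - s = 0; constraint 3: p - s = -2; constraint 5: q - r = 0 — and the others hold by inspection.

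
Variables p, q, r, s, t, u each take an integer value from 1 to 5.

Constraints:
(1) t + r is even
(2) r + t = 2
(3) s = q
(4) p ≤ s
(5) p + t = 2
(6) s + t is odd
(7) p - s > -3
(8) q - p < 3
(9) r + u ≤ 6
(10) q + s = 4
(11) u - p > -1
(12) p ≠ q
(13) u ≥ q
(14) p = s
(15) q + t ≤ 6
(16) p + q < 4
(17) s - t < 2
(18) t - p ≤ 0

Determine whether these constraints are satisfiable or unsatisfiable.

From constraints 3 and 14, p = s = q, so p = q. But constraint 12 says p ≠ q. Contradiction.

Unsatisfiable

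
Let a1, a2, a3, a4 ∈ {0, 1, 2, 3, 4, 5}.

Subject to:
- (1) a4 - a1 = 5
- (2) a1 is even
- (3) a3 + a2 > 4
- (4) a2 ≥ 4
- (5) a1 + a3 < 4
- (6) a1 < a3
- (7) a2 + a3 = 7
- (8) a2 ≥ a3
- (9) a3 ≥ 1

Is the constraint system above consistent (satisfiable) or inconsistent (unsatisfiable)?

Satisfiable

Try a1 = 0, a2 = 5, a3 = 2, a4 = 5.
Check constraint 1: a4 - a1 = 5; constraint 3: a3 + a2 = 7. The remaining constraints are straightforward to verify.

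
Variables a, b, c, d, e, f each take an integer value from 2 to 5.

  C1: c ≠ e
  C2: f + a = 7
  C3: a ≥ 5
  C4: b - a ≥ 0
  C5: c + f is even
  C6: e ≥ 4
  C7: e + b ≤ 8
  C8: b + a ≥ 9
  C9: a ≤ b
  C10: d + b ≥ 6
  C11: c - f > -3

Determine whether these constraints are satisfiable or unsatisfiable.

Unsatisfiable

From constraint 6: e ≥ 4. From constraints 3 and 9: b ≥ a ≥ 5. Hence e + b ≥ 9. But constraint 7 requires e + b ≤ 8, and 8 < 9. Contradiction.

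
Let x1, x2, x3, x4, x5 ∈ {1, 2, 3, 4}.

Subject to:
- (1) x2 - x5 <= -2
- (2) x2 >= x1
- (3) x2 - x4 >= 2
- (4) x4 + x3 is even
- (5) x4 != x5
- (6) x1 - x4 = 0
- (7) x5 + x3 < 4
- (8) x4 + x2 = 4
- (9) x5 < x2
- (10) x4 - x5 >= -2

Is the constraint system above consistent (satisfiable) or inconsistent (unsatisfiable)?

Unsatisfiable

Constraints 1, 3, and 10 give x2 − x4 ≥ 2, x4 − x5 ≥ -2, x5 − x2 ≥ 2.
Adding all 3 inequalities: the left sides telescope to 0, and the right sides sum to 2 + (-2) + 2 = 2. So 0 ≥ 2, which is false.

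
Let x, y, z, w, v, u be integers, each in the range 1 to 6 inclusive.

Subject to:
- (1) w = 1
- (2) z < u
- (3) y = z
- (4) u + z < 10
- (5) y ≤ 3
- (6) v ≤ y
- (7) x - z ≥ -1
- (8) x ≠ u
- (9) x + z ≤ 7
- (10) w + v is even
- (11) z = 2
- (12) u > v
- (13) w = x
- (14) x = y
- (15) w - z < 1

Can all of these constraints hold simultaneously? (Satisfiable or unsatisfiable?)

Unsatisfiable

Constraint 1 fixes w = 1 and constraint 11 fixes z = 2. Constraints 3, 13, and 14 give w = x = y = z, so w = z. But 1 ≠ 2 — contradiction.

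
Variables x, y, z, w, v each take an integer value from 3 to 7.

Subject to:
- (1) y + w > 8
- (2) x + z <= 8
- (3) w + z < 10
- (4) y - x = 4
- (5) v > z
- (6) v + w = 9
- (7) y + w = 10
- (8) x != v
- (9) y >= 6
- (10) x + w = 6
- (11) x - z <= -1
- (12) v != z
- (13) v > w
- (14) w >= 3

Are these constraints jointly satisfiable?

Try x = 3, y = 7, z = 5, w = 3, v = 6.
Check constraint 1: y + w = 10; constraint 2: x + z = 8; constraint 3: w + z = 8. The remaining constraints are straightforward to verify.

Satisfiable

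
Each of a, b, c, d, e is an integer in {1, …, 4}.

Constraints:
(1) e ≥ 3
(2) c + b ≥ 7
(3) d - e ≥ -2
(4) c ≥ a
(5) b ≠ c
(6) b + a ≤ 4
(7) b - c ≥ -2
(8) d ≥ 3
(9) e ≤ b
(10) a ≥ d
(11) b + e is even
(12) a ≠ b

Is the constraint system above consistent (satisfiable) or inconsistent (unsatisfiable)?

From constraints 1 and 9: b ≥ e ≥ 3. From constraints 8 and 10: a ≥ d ≥ 3. Hence b + a ≥ 6. But constraint 6 requires b + a ≤ 4, and 4 < 6. Contradiction.

Unsatisfiable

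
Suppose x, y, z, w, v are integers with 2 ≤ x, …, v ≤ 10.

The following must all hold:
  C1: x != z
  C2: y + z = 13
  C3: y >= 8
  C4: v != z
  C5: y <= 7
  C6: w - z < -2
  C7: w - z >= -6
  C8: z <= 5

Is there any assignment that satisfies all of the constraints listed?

Unsatisfiable

From constraint 5: y ≤ 7. From constraint 8: z ≤ 5. Hence y + z ≤ 12. But constraint 2 requires y + z = 13, and 13 > 12. Contradiction.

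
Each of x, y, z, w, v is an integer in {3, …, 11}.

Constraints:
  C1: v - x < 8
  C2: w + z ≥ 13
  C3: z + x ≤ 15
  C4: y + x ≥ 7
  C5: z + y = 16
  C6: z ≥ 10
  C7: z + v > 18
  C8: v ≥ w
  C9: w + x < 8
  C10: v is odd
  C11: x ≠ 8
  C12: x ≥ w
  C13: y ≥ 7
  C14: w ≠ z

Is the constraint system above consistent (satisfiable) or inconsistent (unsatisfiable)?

From constraint 6: z ≥ 10. From constraint 13: y ≥ 7. Hence z + y ≥ 17. But constraint 5 requires z + y = 16, and 16 < 17. Contradiction.

Unsatisfiable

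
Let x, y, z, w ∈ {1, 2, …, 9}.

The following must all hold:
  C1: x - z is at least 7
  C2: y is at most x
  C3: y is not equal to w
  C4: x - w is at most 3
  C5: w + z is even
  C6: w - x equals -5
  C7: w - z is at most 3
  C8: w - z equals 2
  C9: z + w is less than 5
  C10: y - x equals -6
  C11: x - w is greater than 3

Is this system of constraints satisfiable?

Unsatisfiable

Constraints 1, 4, and 7 give x − z ≥ 7, z − w ≥ -3, w − x ≥ -3.
Adding all 3 inequalities: the left sides telescope to 0, and the right sides sum to 7 + (-3) + (-3) = 1. So 0 ≥ 1, which is false.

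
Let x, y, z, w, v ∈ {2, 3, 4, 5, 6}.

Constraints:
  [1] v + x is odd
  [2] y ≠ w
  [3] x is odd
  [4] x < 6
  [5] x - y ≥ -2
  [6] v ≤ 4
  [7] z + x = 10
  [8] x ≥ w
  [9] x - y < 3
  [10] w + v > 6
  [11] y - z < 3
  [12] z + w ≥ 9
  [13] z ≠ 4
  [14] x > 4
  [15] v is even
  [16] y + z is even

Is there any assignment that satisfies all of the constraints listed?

Satisfiable

The assignment x = 5, y = 5, z = 5, w = 4, v = 4 works:
  constraint 5 holds since x - y = 0.
  constraint 7 holds since z + x = 10.
The rest check out directly.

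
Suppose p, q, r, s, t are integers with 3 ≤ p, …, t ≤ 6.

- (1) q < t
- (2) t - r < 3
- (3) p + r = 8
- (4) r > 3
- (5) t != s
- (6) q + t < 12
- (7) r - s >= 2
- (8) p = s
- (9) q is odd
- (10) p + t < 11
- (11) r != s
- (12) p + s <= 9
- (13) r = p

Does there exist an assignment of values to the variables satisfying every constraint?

Unsatisfiable

From constraints 8 and 13, r = p = s, so r = s. But constraint 11 says r ≠ s. Contradiction.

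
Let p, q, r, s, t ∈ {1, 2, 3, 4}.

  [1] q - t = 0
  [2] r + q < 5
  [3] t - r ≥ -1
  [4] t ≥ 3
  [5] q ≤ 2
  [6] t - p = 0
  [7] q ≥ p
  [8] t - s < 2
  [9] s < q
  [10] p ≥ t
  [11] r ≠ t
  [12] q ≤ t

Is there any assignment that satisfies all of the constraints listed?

From constraints 4 and 10: p ≥ t and t ≥ 3, so p ≥ 3. From constraints 5 and 7: p ≤ q and q ≤ 2, so p ≤ 2. But 2 < 3, so no value of p works.

Unsatisfiable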